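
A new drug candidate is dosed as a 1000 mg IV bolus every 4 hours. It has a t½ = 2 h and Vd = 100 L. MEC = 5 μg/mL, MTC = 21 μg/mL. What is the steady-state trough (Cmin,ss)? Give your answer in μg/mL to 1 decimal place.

3.3 μg/mL

The dosing interval is 2 half-lives, so f = 2^(−2) = 0.25.
At steady state, R = 1/(1 − 0.25) = 4/3.
Single-dose peak C₀ = D/Vd = 1000/100 = 10 μg/mL.
Steady-state peak Cmax,ss = C₀·R = 10 × 4/3 ≈ 13.333 μg/mL.
Steady-state trough Cmin,ss = Cmax,ss·f ≈ 13.333 × 0.25 ≈ 3.333 μg/mL.
Trough 3.3 μg/mL vs MEC 5 μg/mL: subtherapeutic.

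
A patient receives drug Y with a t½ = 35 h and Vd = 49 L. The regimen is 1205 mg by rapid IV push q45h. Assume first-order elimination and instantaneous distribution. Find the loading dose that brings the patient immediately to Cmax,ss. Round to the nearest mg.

f = (1/2)^(45/35) ≈ 0.410168; accumulation ratio R = 1/(1−f) ≈ 1.69540.
Loading dose to hit Cmax,ss on first dose: D_load = D_maint·R ≈ 1205 × 1.69540 ≈ 2042.96 mg.

2043 mg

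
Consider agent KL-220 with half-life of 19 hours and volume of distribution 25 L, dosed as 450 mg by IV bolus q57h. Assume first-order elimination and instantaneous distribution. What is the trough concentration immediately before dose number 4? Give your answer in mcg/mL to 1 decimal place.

f = (1/2)^(τ/t½) = (1/2)^(57/19) ≈ 0.1250.
C₀ = D/Vd = 450/25 ≈ 18.000 mcg/mL.
Before the 4th dose, 3 doses have been given. Superposition: Cmin = C₀·(f + f² + … + f^3).
≈ 18.000 × (0.1250 + 0.0156 + 0.0020) ≈ 18.000 × 0.1426 ≈ 2.567 mcg/mL.

2.6 mcg/mL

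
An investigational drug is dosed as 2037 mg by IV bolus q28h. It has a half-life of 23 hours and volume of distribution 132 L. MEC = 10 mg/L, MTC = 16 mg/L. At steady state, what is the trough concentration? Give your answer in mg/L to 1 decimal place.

Over one 28-h interval, 28/23 ≈ 1.2174 half-lives elapse, leaving f ≈ 0.4301 of each dose.
Single-dose peak C₀ = D/Vd = 2037/132 ≈ 15.432 mg/L.
Steady-state trough Cmin,ss = C₀·f/(1−f) ≈ 15.432 × 0.4301/0.5699 ≈ 11.646 mg/L.
Trough 11.6 mg/L vs MEC 10 mg/L: adequate.

11.6 mg/L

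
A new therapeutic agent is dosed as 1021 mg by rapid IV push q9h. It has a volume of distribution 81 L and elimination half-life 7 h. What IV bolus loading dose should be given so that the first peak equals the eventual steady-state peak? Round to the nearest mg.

f = (1/2)^(9/7) ≈ 0.410168; accumulation ratio R = 1/(1−f) ≈ 1.69540.
Loading dose to hit Cmax,ss on first dose: D_load = D_maint·R ≈ 1021 × 1.69540 ≈ 1731.00 mg.

1731 mg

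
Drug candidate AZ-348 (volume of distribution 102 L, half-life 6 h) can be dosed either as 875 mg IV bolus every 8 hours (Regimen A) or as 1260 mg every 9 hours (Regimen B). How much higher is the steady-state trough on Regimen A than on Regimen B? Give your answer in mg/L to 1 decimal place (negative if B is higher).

-1.1 mg/L

Regimen A: f = (1/2)^(8/6) ≈ 0.3969; Cmin,ss = (875/102)·f/(1−f) ≈ 5.645 mg/L.
Regimen B: f = (1/2)^(9/6) ≈ 0.3536; Cmin,ss = (1260/102)·f/(1−f) ≈ 6.757 mg/L.
Difference ≈ 5.645 − 6.757 ≈ -1.112 mg/L.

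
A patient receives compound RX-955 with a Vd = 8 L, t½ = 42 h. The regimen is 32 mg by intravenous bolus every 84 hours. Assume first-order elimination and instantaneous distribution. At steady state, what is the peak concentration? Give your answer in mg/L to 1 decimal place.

5.3 mg/L

The dosing interval is 2 half-lives, so f = 2^(−2) = 0.25.
At steady state, R = 1/(1 − 0.25) = 4/3.
Single-dose peak C₀ = D/Vd = 32/8 = 4 mg/L.
Steady-state peak Cmax,ss = C₀·R = 4 × 4/3 ≈ 5.333 mg/L.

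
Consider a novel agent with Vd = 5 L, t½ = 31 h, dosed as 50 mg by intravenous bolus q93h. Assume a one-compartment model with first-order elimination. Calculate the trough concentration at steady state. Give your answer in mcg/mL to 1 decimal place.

1.4 mcg/mL

The dosing interval is 3 half-lives, so f = 2^(−3) = 0.125.
At steady state, R = 1/(1 − 0.125) = 8/7.
Single-dose peak C₀ = D/Vd = 50/5 = 10 mcg/mL.
Steady-state peak Cmax,ss = C₀·R = 10 × 8/7 ≈ 11.429 mcg/mL.
Steady-state trough Cmin,ss = Cmax,ss·f ≈ 11.429 × 0.125 ≈ 1.429 mcg/mL.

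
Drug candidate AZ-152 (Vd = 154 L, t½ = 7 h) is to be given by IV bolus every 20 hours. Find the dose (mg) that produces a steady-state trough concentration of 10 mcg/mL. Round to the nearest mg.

9619 mg

τ/t½ = 20/7 ≈ 2.8571, so f = (1/2)^(20/7) ≈ 0.138011.
Cmin,ss = (D/Vd)·f/(1−f), so D = Cmin,ss·Vd·(1−f)/f.
D = 10 × 154 × (1−f)/f ≈ 10 × 154 × 6.24580 ≈ 9618.53 mg.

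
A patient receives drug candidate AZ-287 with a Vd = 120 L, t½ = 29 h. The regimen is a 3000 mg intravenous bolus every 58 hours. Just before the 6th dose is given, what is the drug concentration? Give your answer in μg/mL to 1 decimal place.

f = (1/2)^(τ/t½) = (1/2)^(58/29) ≈ 0.2500.
C₀ = D/Vd = 3000/120 ≈ 25.000 μg/mL.
Before the 6th dose, 5 doses have been given. Superposition: Cmin = C₀·(f + f² + … + f^5).
≈ 25.000 × (0.2500 + 0.0625 + 0.0156 + 0.0039 + 0.0010) ≈ 25.000 × 0.3330 ≈ 8.325 μg/mL.

8.3 μg/mL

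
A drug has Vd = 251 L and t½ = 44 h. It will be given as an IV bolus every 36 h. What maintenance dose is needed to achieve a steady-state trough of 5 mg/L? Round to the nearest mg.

958 mg

τ/t½ = 36/44 ≈ 0.81818, so f = (1/2)^(36/44) ≈ 0.567156.
Cmin,ss = (D/Vd)·f/(1−f), so D = Cmin,ss·Vd·(1−f)/f.
D = 5 × 251 × (1−f)/f ≈ 5 × 251 × 0.76318 ≈ 957.79 mg.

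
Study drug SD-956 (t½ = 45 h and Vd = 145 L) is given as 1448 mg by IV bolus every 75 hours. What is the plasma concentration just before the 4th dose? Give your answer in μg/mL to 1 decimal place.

4.4 μg/mL

f = (1/2)^(τ/t½) = (1/2)^(75/45) ≈ 0.3150.
C₀ = D/Vd = 1448/145 ≈ 9.986 μg/mL.
Before the 4th dose, 3 doses have been given. Superposition: Cmin = C₀·(f + f² + … + f^3).
≈ 9.986 × (0.3150 + 0.0992 + 0.0313) ≈ 9.986 × 0.4455 ≈ 4.449 μg/mL.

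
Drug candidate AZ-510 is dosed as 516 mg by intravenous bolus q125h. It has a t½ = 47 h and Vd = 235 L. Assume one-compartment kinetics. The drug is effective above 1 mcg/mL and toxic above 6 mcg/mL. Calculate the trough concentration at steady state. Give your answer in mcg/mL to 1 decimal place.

0.4 mcg/mL

τ/t½ = 125/47 ≈ 2.6596, so fraction remaining f = (1/2)^(125/47) ≈ 0.1583.
At steady state, accumulation factor R = 1/(1 − e^(−kτ)) ≈ 1.1881.
Each bolus raises the concentration by D/Vd = 516/235 ≈ 2.196 mcg/mL.
Steady-state peak Cmax,ss = C₀·R ≈ 2.196 × 1.1881 ≈ 2.609 mcg/mL.
One interval later, Cmin,ss = Cmax,ss·e^(−kτ) ≈ 2.609 × 0.1583 ≈ 0.413 mcg/mL.
Trough 0.4 mcg/mL vs MEC 1 mcg/mL: subtherapeutic.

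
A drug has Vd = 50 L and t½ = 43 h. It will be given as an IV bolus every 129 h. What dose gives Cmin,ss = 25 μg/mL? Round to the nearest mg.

τ/t½ = 129/43 ≈ 3, so f = (1/2)^(129/43) ≈ 0.125000.
Cmin,ss = (D/Vd)·f/(1−f), so D = Cmin,ss·Vd·(1−f)/f.
D = 25 × 50 × (1−f)/f ≈ 25 × 50 × 7.00000 ≈ 8750.00 mg.

8750 mg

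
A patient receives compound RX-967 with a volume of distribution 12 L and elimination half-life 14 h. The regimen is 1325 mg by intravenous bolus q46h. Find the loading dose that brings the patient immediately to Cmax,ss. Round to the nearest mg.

1476 mg

f = (1/2)^(46/14) ≈ 0.102542; accumulation ratio R = 1/(1−f) ≈ 1.11426.
Loading dose to hit Cmax,ss on first dose: D_load = D_maint·R ≈ 1325 × 1.11426 ≈ 1476.39 mg.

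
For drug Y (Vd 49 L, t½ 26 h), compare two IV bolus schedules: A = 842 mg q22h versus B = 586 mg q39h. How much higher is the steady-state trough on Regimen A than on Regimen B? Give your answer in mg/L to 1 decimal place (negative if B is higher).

Regimen A: f = (1/2)^(22/26) ≈ 0.5563; Cmin,ss = (842/49)·f/(1−f) ≈ 21.544 mg/L.
Regimen B: f = (1/2)^(39/26) ≈ 0.3536; Cmin,ss = (586/49)·f/(1−f) ≈ 6.542 mg/L.
Difference ≈ 21.544 − 6.542 ≈ 15.002 mg/L.

15.0 mg/L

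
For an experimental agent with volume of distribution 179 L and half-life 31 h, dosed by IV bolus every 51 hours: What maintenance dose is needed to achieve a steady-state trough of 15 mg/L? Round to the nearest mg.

τ/t½ = 51/31 ≈ 1.6452, so f = (1/2)^(51/31) ≈ 0.319711.
Cmin,ss = (D/Vd)·f/(1−f), so D = Cmin,ss·Vd·(1−f)/f.
D = 15 × 179 × (1−f)/f ≈ 15 × 179 × 2.12782 ≈ 5713.20 mg.

5713 mg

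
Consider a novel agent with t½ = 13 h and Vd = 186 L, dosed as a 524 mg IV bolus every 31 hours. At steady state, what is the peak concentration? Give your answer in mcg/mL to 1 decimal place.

3.5 mcg/mL

τ/t½ = 31/13 ≈ 2.3846, so fraction remaining f = (1/2)^(31/13) ≈ 0.1915.
Accumulation ratio R = 1/(1 − f) ≈ 1/0.8085 ≈ 1.2369.
Each bolus raises the concentration by D/Vd = 524/186 ≈ 2.817 mcg/mL.
Steady-state peak Cmax,ss = C₀·R ≈ 2.817 × 1.2369 ≈ 3.484 mcg/mL.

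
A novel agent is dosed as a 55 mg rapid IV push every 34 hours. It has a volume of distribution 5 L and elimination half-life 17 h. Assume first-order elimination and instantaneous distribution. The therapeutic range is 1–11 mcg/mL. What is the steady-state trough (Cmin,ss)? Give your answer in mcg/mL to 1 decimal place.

The dosing interval is 2 half-lives, so f = 2^(−2) = 0.25.
At steady state, R = 1/(1 − 0.25) = 4/3.
Single-dose peak C₀ = D/Vd = 55/5 = 11 mcg/mL.
Steady-state peak Cmax,ss = C₀·R = 11 × 4/3 ≈ 14.667 mcg/mL.
Steady-state trough Cmin,ss = Cmax,ss·f ≈ 14.667 × 0.25 ≈ 3.667 mcg/mL.
Trough 3.7 mcg/mL vs MEC 1 mcg/mL: adequate.

3.7 mcg/mL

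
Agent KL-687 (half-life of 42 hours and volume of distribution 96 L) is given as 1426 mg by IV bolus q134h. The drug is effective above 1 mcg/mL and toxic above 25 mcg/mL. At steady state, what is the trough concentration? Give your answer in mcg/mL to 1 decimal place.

Over one 134-h interval, 134/42 ≈ 3.1905 half-lives elapse, leaving f ≈ 0.1095 of each dose.
Accumulation ratio R = 1/(1 − f) ≈ 1/0.8905 ≈ 1.1230.
Each bolus raises the concentration by D/Vd = 1426/96 ≈ 14.854 mcg/mL.
Cmax,ss = C₀/(1 − f) ≈ 14.854/0.8905 ≈ 16.681 mcg/mL.
Steady-state trough Cmin,ss = Cmax,ss·f ≈ 16.681 × 0.1095 ≈ 1.827 mcg/mL.
Trough 1.8 mcg/mL vs MEC 1 mcg/mL: adequate.

1.8 mcg/mL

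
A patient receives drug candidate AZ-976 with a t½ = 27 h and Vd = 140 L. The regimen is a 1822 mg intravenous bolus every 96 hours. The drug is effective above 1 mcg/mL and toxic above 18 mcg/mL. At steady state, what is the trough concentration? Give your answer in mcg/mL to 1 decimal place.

Over one 96-h interval, 96/27 ≈ 3.5556 half-lives elapse, leaving f ≈ 0.0850 of each dose.
Single-dose peak C₀ = D/Vd = 1822/140 ≈ 13.014 mcg/mL.
Steady-state trough Cmin,ss = C₀·f/(1−f) ≈ 13.014 × 0.0850/0.9150 ≈ 1.209 mcg/mL.
Trough 1.2 mcg/mL vs MEC 1 mcg/mL: adequate.

1.2 mcg/mL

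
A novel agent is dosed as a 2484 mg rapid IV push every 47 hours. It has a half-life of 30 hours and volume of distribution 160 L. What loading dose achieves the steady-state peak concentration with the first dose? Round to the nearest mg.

f = (1/2)^(47/30) ≈ 0.337587; accumulation ratio R = 1/(1−f) ≈ 1.50963.
Loading dose to hit Cmax,ss on first dose: D_load = D_maint·R ≈ 2484 × 1.50963 ≈ 3749.92 mg.

3750 mg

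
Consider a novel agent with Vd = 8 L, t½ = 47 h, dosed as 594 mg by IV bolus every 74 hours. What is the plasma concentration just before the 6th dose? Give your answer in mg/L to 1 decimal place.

f = (1/2)^(τ/t½) = (1/2)^(74/47) ≈ 0.3358.
C₀ = D/Vd = 594/8 ≈ 74.250 mg/L.
Before the 6th dose, 5 doses have been given. Superposition: Cmin = C₀·(f + f² + … + f^5).
≈ 74.250 × (0.3358 + 0.1128 + 0.0379 + 0.0127 + 0.0043) ≈ 74.250 × 0.5035 ≈ 37.385 mg/L.

37.4 mg/L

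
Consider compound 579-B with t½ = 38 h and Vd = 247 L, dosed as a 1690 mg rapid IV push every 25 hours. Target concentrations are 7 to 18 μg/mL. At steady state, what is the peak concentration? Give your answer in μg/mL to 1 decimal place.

τ/t½ = 25/38 ≈ 0.65789, so fraction remaining f = (1/2)^(25/38) ≈ 0.6338.
Accumulation ratio R = 1/(1 − f) ≈ 1/0.3662 ≈ 2.7307.
Each bolus raises the concentration by D/Vd = 1690/247 ≈ 6.842 μg/mL.
Steady-state peak Cmax,ss = C₀·R ≈ 6.842 × 2.7307 ≈ 18.683 μg/mL.
Peak 18.7 μg/mL vs MTC 18 μg/mL: exceeds toxic threshold.

18.7 μg/mL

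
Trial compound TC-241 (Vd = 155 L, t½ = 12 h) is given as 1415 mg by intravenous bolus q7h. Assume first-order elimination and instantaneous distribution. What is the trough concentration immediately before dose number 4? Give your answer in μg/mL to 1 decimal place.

12.9 μg/mL

f = (1/2)^(τ/t½) = (1/2)^(7/12) ≈ 0.6674.
C₀ = D/Vd = 1415/155 ≈ 9.129 μg/mL.
Before the 4th dose, 3 doses have been given. Superposition: Cmin = C₀·(f + f² + … + f^3).
≈ 9.129 × (0.6674 + 0.4454 + 0.2973) ≈ 9.129 × 1.4101 ≈ 12.873 μg/mL.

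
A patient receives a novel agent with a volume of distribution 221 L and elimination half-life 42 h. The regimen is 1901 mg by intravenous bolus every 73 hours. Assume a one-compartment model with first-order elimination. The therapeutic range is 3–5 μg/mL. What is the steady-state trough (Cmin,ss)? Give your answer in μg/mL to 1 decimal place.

3.7 μg/mL

k = ln2/t½ = ln2/42 ≈ 0.016504 h⁻¹; fraction remaining f = e^(−kτ) = e^(−0.016504×73) ≈ 0.2998.
Accumulation ratio R = 1/(1 − f) ≈ 1/0.7002 ≈ 1.4282.
Each bolus raises the concentration by D/Vd = 1901/221 ≈ 8.602 μg/mL.
Cmax,ss = C₀/(1 − f) ≈ 8.602/0.7002 ≈ 12.285 μg/mL.
One interval later, Cmin,ss = Cmax,ss·e^(−kτ) ≈ 12.285 × 0.2998 ≈ 3.683 μg/mL.
Trough 3.7 μg/mL vs MEC 3 μg/mL: adequate.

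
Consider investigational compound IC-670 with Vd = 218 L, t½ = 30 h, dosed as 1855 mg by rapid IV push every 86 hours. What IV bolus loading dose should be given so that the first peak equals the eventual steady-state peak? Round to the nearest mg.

2150 mg

f = (1/2)^(86/30) ≈ 0.137103; accumulation ratio R = 1/(1−f) ≈ 1.15889.
Loading dose to hit Cmax,ss on first dose: D_load = D_maint·R ≈ 1855 × 1.15889 ≈ 2149.74 mg.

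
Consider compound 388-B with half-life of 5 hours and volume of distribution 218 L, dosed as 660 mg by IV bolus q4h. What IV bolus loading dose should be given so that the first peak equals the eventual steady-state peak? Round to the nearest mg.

f = (1/2)^(4/5) ≈ 0.574349; accumulation ratio R = 1/(1−f) ≈ 2.34934.
Loading dose to hit Cmax,ss on first dose: D_load = D_maint·R ≈ 660 × 2.34934 ≈ 1550.56 mg.

1551 mg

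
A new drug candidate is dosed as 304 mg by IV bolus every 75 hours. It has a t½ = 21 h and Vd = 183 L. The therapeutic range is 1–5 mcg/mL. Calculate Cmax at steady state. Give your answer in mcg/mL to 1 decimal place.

1.8 mcg/mL

k = ln2/t½ = ln2/21 ≈ 0.033007 h⁻¹; fraction remaining f = e^(−kτ) = e^(−0.033007×75) ≈ 0.0841.
Accumulation ratio R = 1/(1 − f) ≈ 1/0.9159 ≈ 1.0918.
Each bolus raises the concentration by D/Vd = 304/183 ≈ 1.661 mcg/mL.
Steady-state peak Cmax,ss = C₀·R ≈ 1.661 × 1.0918 ≈ 1.813 mcg/mL.
Peak 1.8 mcg/mL vs MTC 5 mcg/mL: below toxic threshold.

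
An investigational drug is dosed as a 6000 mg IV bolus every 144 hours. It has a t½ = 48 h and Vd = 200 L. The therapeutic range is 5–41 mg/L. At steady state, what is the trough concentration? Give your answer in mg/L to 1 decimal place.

The dosing interval is 3 half-lives, so f = 2^(−3) = 0.125.
At steady state, R = 1/(1 − 0.125) = 8/7.
Single-dose peak C₀ = D/Vd = 6000/200 = 30 mg/L.
Steady-state peak Cmax,ss = C₀·R = 30 × 8/7 ≈ 34.286 mg/L.
Steady-state trough Cmin,ss = Cmax,ss·f ≈ 34.286 × 0.125 ≈ 4.286 mg/L.
Trough 4.3 mg/L vs MEC 5 mg/L: subtherapeutic.

4.3 mg/L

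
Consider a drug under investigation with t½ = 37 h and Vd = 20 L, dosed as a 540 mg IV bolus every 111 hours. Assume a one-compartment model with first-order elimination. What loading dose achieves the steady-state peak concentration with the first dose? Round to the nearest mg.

f = (1/2)^(111/37) ≈ 0.125000; accumulation ratio R = 1/(1−f) ≈ 1.14286.
Loading dose to hit Cmax,ss on first dose: D_load = D_maint·R ≈ 540 × 1.14286 ≈ 617.14 mg.

617 mg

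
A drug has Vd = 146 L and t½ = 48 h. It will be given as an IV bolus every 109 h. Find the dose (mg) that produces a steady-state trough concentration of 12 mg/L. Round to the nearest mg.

τ/t½ = 109/48 ≈ 2.2708, so f = (1/2)^(109/48) ≈ 0.207210.
Cmin,ss = (D/Vd)·f/(1−f), so D = Cmin,ss·Vd·(1−f)/f.
D = 12 × 146 × (1−f)/f ≈ 12 × 146 × 3.82602 ≈ 6703.19 mg.

6703 mg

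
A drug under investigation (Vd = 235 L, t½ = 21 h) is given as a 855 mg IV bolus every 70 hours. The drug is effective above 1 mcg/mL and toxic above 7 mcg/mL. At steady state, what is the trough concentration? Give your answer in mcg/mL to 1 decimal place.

Over one 70-h interval, 70/21 ≈ 3.3333 half-lives elapse, leaving f ≈ 0.0992 of each dose.
Accumulation ratio R = 1/(1 − f) ≈ 1/0.9008 ≈ 1.1101.
Each bolus raises the concentration by D/Vd = 855/235 ≈ 3.638 mcg/mL.
Steady-state peak Cmax,ss = C₀·R ≈ 3.638 × 1.1101 ≈ 4.039 mcg/mL.
One interval later, Cmin,ss = Cmax,ss·e^(−kτ) ≈ 4.039 × 0.0992 ≈ 0.401 mcg/mL.
Trough 0.4 mcg/mL vs MEC 1 mcg/mL: subtherapeutic.

0.4 mcg/mL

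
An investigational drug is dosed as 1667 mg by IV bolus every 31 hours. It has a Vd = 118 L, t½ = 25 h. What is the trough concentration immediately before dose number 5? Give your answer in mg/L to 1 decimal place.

10.0 mg/L

f = (1/2)^(τ/t½) = (1/2)^(31/25) ≈ 0.4234.
C₀ = D/Vd = 1667/118 ≈ 14.127 mg/L.
Before the 5th dose, 4 doses have been given. Superposition: Cmin = C₀·(f + f² + … + f^4).
≈ 14.127 × (0.4234 + 0.1793 + 0.0759 + 0.0321) ≈ 14.127 × 0.7107 ≈ 10.040 mg/L.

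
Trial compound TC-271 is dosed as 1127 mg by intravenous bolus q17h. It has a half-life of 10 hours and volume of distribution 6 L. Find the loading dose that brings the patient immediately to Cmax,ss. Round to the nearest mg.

f = (1/2)^(17/10) ≈ 0.307786; accumulation ratio R = 1/(1−f) ≈ 1.44464.
Loading dose to hit Cmax,ss on first dose: D_load = D_maint·R ≈ 1127 × 1.44464 ≈ 1628.11 mg.

1628 mg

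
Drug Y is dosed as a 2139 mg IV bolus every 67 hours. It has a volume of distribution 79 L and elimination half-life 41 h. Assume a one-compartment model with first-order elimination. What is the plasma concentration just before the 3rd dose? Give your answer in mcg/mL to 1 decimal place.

f = (1/2)^(τ/t½) = (1/2)^(67/41) ≈ 0.3222.
C₀ = D/Vd = 2139/79 ≈ 27.076 mcg/mL.
Before the 3rd dose, 2 doses have been given. Superposition: Cmin = C₀·(f + f²).
≈ 27.076 × (0.3222 + 0.1038) ≈ 27.076 × 0.4260 ≈ 11.534 mcg/mL.

11.5 mcg/mL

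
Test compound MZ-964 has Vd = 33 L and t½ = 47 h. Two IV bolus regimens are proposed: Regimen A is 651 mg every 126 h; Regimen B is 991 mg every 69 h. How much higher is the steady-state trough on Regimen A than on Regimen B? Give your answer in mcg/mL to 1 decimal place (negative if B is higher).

Regimen A: f = (1/2)^(126/47) ≈ 0.1559; Cmin,ss = (651/33)·f/(1−f) ≈ 3.644 mcg/mL.
Regimen B: f = (1/2)^(69/47) ≈ 0.3615; Cmin,ss = (991/33)·f/(1−f) ≈ 17.002 mcg/mL.
Difference ≈ 3.644 − 17.002 ≈ -13.358 mcg/mL.

-13.4 mcg/mL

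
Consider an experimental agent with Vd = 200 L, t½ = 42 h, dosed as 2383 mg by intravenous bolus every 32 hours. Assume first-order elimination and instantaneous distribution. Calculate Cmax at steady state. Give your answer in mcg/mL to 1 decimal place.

k = ln2/t½ = ln2/42 ≈ 0.016504 h⁻¹; fraction remaining f = e^(−kτ) = e^(−0.016504×32) ≈ 0.5897.
At steady state, accumulation factor R = 1/(1 − e^(−kτ)) ≈ 2.4372.
Each bolus raises the concentration by D/Vd = 2383/200 ≈ 11.915 mcg/mL.
Steady-state peak Cmax,ss = C₀·R ≈ 11.915 × 2.4372 ≈ 29.039 mcg/mL.

29.0 mcg/mL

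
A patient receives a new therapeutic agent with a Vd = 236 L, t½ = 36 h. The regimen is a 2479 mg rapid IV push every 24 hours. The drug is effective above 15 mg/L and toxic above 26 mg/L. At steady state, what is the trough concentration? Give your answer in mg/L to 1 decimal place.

τ/t½ = 24/36 ≈ 0.66667, so fraction remaining f = (1/2)^(24/36) ≈ 0.6300.
Accumulation ratio R = 1/(1 − f) ≈ 1/0.3700 ≈ 2.7027.
Each bolus raises the concentration by D/Vd = 2479/236 ≈ 10.504 mg/L.
Cmax,ss = C₀/(1 − f) ≈ 10.504/0.3700 ≈ 28.389 mg/L.
One interval later, Cmin,ss = Cmax,ss·e^(−kτ) ≈ 28.389 × 0.6300 ≈ 17.885 mg/L.
Trough 17.9 mg/L vs MEC 15 mg/L: adequate.

17.9 mg/L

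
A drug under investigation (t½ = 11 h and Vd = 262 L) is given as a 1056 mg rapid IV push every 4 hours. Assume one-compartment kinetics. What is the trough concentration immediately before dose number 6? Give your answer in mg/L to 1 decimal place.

10.1 mg/L

f = (1/2)^(τ/t½) = (1/2)^(4/11) ≈ 0.7772.
C₀ = D/Vd = 1056/262 ≈ 4.031 mg/L.
Before the 6th dose, 5 doses have been given. Superposition: Cmin = C₀·(f + f² + … + f^5).
≈ 4.031 × (0.7772 + 0.6040 + 0.4695 + 0.3649 + 0.2836) ≈ 4.031 × 2.4992 ≈ 10.074 mg/L.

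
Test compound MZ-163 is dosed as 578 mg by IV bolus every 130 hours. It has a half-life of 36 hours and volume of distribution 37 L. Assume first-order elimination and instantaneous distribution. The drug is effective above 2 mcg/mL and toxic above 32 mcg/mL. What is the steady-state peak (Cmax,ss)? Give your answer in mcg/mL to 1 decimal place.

17.0 mcg/mL

τ/t½ = 130/36 ≈ 3.6111, so fraction remaining f = (1/2)^(130/36) ≈ 0.0818.
At steady state, accumulation factor R = 1/(1 − e^(−kτ)) ≈ 1.0891.
Each bolus raises the concentration by D/Vd = 578/37 ≈ 15.622 mcg/mL.
Cmax,ss = C₀/(1 − f) ≈ 15.622/0.9182 ≈ 17.014 mcg/mL.
Peak 17.0 mcg/mL vs MTC 32 mcg/mL: below toxic threshold.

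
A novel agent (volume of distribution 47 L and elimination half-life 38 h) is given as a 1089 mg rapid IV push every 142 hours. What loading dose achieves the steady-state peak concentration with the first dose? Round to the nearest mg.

1177 mg

f = (1/2)^(142/38) ≈ 0.075006; accumulation ratio R = 1/(1−f) ≈ 1.08109.
Loading dose to hit Cmax,ss on first dose: D_load = D_maint·R ≈ 1089 × 1.08109 ≈ 1177.31 mg.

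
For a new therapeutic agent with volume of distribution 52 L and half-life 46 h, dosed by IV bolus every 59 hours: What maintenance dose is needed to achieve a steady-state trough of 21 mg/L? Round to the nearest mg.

1565 mg

τ/t½ = 59/46 ≈ 1.2826, so f = (1/2)^(59/46) ≈ 0.411052.
Cmin,ss = (D/Vd)·f/(1−f), so D = Cmin,ss·Vd·(1−f)/f.
D = 21 × 52 × (1−f)/f ≈ 21 × 52 × 1.43278 ≈ 1564.60 mg.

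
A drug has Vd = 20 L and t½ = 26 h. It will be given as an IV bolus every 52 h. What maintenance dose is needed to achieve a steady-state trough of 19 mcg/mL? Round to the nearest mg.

1140 mg

τ/t½ = 52/26 ≈ 2, so f = (1/2)^(52/26) ≈ 0.250000.
Cmin,ss = (D/Vd)·f/(1−f), so D = Cmin,ss·Vd·(1−f)/f.
D = 19 × 20 × (1−f)/f ≈ 19 × 20 × 3.00000 ≈ 1140.00 mg.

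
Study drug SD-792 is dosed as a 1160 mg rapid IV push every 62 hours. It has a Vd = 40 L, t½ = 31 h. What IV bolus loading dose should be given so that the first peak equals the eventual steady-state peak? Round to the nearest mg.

1547 mg

f = (1/2)^(62/31) ≈ 0.250000; accumulation ratio R = 1/(1−f) ≈ 1.33333.
Loading dose to hit Cmax,ss on first dose: D_load = D_maint·R ≈ 1160 × 1.33333 ≈ 1546.66 mg.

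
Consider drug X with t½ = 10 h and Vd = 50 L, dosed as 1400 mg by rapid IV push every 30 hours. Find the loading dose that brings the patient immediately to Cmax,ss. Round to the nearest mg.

1600 mg

f = (1/2)^(30/10) ≈ 0.125000; accumulation ratio R = 1/(1−f) ≈ 1.14286.
Loading dose to hit Cmax,ss on first dose: D_load = D_maint·R ≈ 1400 × 1.14286 ≈ 1600.00 mg.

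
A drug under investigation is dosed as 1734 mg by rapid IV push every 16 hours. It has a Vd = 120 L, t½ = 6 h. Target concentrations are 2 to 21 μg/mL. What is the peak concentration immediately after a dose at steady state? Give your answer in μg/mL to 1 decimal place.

17.2 μg/mL

τ/t½ = 16/6 ≈ 2.6667, so fraction remaining f = (1/2)^(16/6) ≈ 0.1575.
At steady state, accumulation factor R = 1/(1 − e^(−kτ)) ≈ 1.1869.
Single-dose peak C₀ = D/Vd = 1734/120 ≈ 14.450 μg/mL.
Cmax,ss = C₀/(1 − f) ≈ 14.450/0.8425 ≈ 17.151 μg/mL.
Peak 17.2 μg/mL vs MTC 21 μg/mL: below toxic threshold.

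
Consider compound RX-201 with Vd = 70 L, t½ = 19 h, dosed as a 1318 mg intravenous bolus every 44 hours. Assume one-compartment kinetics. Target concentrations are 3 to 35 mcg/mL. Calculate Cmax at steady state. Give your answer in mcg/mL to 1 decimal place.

τ/t½ = 44/19 ≈ 2.3158, so fraction remaining f = (1/2)^(44/19) ≈ 0.2009.
At steady state, accumulation factor R = 1/(1 − e^(−kτ)) ≈ 1.2514.
Single-dose peak C₀ = D/Vd = 1318/70 ≈ 18.829 mcg/mL.
Cmax,ss = C₀/(1 − f) ≈ 18.829/0.7991 ≈ 23.563 mcg/mL.
Peak 23.6 mcg/mL vs MTC 35 mcg/mL: below toxic threshold.

23.6 mcg/mL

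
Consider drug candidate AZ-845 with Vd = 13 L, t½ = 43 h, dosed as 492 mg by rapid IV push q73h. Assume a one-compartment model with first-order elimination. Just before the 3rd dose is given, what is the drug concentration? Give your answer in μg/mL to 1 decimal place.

15.3 μg/mL

f = (1/2)^(τ/t½) = (1/2)^(73/43) ≈ 0.3083.
C₀ = D/Vd = 492/13 ≈ 37.846 μg/mL.
Before the 3rd dose, 2 doses have been given. Superposition: Cmin = C₀·(f + f²).
≈ 37.846 × (0.3083 + 0.0950) ≈ 37.846 × 0.4033 ≈ 15.263 μg/mL.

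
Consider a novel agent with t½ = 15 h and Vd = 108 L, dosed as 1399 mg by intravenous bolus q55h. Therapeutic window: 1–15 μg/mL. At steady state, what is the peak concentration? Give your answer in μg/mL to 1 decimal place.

14.1 μg/mL

τ/t½ = 55/15 ≈ 3.6667, so fraction remaining f = (1/2)^(55/15) ≈ 0.0787.
Accumulation ratio R = 1/(1 − f) ≈ 1/0.9213 ≈ 1.0854.
Single-dose peak C₀ = D/Vd = 1399/108 ≈ 12.954 μg/mL.
Steady-state peak Cmax,ss = C₀·R ≈ 12.954 × 1.0854 ≈ 14.060 μg/mL.
Peak 14.1 μg/mL vs MTC 15 μg/mL: below toxic threshold.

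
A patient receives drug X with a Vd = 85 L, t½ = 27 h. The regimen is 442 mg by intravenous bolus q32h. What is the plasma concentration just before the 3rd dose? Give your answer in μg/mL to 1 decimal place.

f = (1/2)^(τ/t½) = (1/2)^(32/27) ≈ 0.4398.
C₀ = D/Vd = 442/85 ≈ 5.200 μg/mL.
Before the 3rd dose, 2 doses have been given. Superposition: Cmin = C₀·(f + f²).
≈ 5.200 × (0.4398 + 0.1934) ≈ 5.200 × 0.6332 ≈ 3.293 μg/mL.

3.3 μg/mL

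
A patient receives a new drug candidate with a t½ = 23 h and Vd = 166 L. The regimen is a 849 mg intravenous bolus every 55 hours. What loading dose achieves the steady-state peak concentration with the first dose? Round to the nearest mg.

1049 mg

f = (1/2)^(55/23) ≈ 0.190610; accumulation ratio R = 1/(1−f) ≈ 1.23550.
Loading dose to hit Cmax,ss on first dose: D_load = D_maint·R ≈ 849 × 1.23550 ≈ 1048.94 mg.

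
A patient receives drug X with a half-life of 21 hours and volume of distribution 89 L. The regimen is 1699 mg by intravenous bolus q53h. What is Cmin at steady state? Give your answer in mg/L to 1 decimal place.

4.0 mg/L

τ/t½ = 53/21 ≈ 2.5238, so fraction remaining f = (1/2)^(53/21) ≈ 0.1739.
Accumulation ratio R = 1/(1 − f) ≈ 1/0.8261 ≈ 1.2105.
Each bolus raises the concentration by D/Vd = 1699/89 ≈ 19.090 mg/L.
Steady-state peak Cmax,ss = C₀·R ≈ 19.090 × 1.2105 ≈ 23.108 mg/L.
Steady-state trough Cmin,ss = Cmax,ss·f ≈ 23.108 × 0.1739 ≈ 4.018 mg/L.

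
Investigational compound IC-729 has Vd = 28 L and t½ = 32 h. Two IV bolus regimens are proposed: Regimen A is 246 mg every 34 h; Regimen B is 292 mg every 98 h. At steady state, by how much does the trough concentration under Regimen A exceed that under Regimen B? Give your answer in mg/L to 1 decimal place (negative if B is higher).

6.7 mg/L

Regimen A: f = (1/2)^(34/32) ≈ 0.4788; Cmin,ss = (246/28)·f/(1−f) ≈ 8.071 mg/L.
Regimen B: f = (1/2)^(98/32) ≈ 0.1197; Cmin,ss = (292/28)·f/(1−f) ≈ 1.418 mg/L.
Difference ≈ 8.071 − 1.418 ≈ 6.653 mg/L.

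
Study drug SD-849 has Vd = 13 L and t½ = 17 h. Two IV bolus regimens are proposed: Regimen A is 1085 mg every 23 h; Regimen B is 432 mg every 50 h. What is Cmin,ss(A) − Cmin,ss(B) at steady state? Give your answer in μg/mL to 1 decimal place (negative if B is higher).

48.7 μg/mL

Regimen A: f = (1/2)^(23/17) ≈ 0.3915; Cmin,ss = (1085/13)·f/(1−f) ≈ 53.698 μg/mL.
Regimen B: f = (1/2)^(50/17) ≈ 0.1302; Cmin,ss = (432/13)·f/(1−f) ≈ 4.974 μg/mL.
Difference ≈ 53.698 − 4.974 ≈ 48.724 μg/mL.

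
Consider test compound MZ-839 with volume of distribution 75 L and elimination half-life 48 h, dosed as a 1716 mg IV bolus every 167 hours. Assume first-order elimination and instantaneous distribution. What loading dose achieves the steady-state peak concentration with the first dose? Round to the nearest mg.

f = (1/2)^(167/48) ≈ 0.089674; accumulation ratio R = 1/(1−f) ≈ 1.09851.
Loading dose to hit Cmax,ss on first dose: D_load = D_maint·R ≈ 1716 × 1.09851 ≈ 1885.04 mg.

1885 mg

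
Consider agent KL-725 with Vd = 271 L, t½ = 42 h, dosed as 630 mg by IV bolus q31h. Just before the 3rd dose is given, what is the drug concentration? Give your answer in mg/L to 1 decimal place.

2.2 mg/L

f = (1/2)^(τ/t½) = (1/2)^(31/42) ≈ 0.5995.
C₀ = D/Vd = 630/271 ≈ 2.325 mg/L.
Before the 3rd dose, 2 doses have been given. Superposition: Cmin = C₀·(f + f²).
≈ 2.325 × (0.5995 + 0.3594) ≈ 2.325 × 0.9589 ≈ 2.229 mg/L.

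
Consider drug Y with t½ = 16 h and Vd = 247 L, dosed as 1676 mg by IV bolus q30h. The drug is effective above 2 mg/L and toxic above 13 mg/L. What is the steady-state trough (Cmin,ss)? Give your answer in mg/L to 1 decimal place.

τ/t½ = 30/16 ≈ 1.875, so fraction remaining f = (1/2)^(30/16) ≈ 0.2726.
Single-dose peak C₀ = D/Vd = 1676/247 ≈ 6.785 mg/L.
Steady-state trough Cmin,ss = C₀·f/(1−f) ≈ 6.785 × 0.2726/0.7274 ≈ 2.543 mg/L.
Trough 2.5 mg/L vs MEC 2 mg/L: adequate.

2.5 mg/L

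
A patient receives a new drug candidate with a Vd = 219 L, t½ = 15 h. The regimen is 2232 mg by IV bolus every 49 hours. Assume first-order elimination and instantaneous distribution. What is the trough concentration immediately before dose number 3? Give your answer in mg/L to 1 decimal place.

f = (1/2)^(τ/t½) = (1/2)^(49/15) ≈ 0.1039.
C₀ = D/Vd = 2232/219 ≈ 10.192 mg/L.
Before the 3rd dose, 2 doses have been given. Superposition: Cmin = C₀·(f + f²).
≈ 10.192 × (0.1039 + 0.0108) ≈ 10.192 × 0.1147 ≈ 1.169 mg/L.

1.2 mg/L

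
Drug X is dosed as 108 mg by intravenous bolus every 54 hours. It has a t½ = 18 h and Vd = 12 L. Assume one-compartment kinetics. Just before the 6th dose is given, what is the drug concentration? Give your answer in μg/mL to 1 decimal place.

1.3 μg/mL

f = (1/2)^(τ/t½) = (1/2)^(54/18) ≈ 0.1250.
C₀ = D/Vd = 108/12 ≈ 9.000 μg/mL.
Before the 6th dose, 5 doses have been given. Superposition: Cmin = C₀·(f + f² + … + f^5).
≈ 9.000 × (0.1250 + 0.0156 + 0.0020 + 0.0002 + 0.0000) ≈ 9.000 × 0.1428 ≈ 1.285 μg/mL.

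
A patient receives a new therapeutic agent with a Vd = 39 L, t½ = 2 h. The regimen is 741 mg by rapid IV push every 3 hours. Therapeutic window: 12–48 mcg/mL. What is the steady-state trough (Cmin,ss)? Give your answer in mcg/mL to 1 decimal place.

k = ln2/t½ = ln2/2 ≈ 0.346574 h⁻¹; fraction remaining f = e^(−kτ) = e^(−0.346574×3) ≈ 0.3536.
Each bolus raises the concentration by D/Vd = 741/39 ≈ 19.000 mcg/mL.
Steady-state trough Cmin,ss = C₀·f/(1−f) ≈ 19.000 × 0.3536/0.6464 ≈ 10.394 mcg/mL.
Trough 10.4 mcg/mL vs MEC 12 mcg/mL: subtherapeutic.

10.4 mcg/mL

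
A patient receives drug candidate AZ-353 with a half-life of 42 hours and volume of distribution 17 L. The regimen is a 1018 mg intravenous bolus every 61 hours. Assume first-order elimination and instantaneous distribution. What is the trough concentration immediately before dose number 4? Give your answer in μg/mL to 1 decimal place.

32.8 μg/mL

f = (1/2)^(τ/t½) = (1/2)^(61/42) ≈ 0.3654.
C₀ = D/Vd = 1018/17 ≈ 59.882 μg/mL.
Before the 4th dose, 3 doses have been given. Superposition: Cmin = C₀·(f + f² + … + f^3).
≈ 59.882 × (0.3654 + 0.1335 + 0.0488) ≈ 59.882 × 0.5477 ≈ 32.797 μg/mL.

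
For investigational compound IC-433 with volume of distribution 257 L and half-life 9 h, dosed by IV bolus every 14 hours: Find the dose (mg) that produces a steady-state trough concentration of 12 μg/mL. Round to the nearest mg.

5981 mg

τ/t½ = 14/9 ≈ 1.5556, so f = (1/2)^(14/9) ≈ 0.340198.
Cmin,ss = (D/Vd)·f/(1−f), so D = Cmin,ss·Vd·(1−f)/f.
D = 12 × 257 × (1−f)/f ≈ 12 × 257 × 1.93946 ≈ 5981.29 mg.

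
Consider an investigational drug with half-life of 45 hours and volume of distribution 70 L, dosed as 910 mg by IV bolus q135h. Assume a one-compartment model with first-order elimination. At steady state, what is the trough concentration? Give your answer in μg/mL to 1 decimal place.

1.9 μg/mL

The dosing interval is 3 half-lives, so f = 2^(−3) = 0.125.
Accumulation ratio R = 1/(1 − f) = 1/0.875 = 8/7.
Single-dose peak C₀ = D/Vd = 910/70 = 13 μg/mL.
Steady-state peak Cmax,ss = C₀·R = 13 × 8/7 ≈ 14.857 μg/mL.
Steady-state trough Cmin,ss = Cmax,ss·f ≈ 14.857 × 0.125 ≈ 1.857 μg/mL.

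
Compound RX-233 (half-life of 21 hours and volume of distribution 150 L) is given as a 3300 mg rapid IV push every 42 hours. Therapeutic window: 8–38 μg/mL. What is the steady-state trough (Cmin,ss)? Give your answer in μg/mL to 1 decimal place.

7.3 μg/mL

The dosing interval is 2 half-lives, so f = 2^(−2) = 0.25.
Accumulation ratio R = 1/(1 − f) = 1/0.75 = 4/3.
Single-dose peak C₀ = D/Vd = 3300/150 = 22 μg/mL.
Steady-state peak Cmax,ss = C₀·R = 22 × 4/3 ≈ 29.333 μg/mL.
Steady-state trough Cmin,ss = Cmax,ss·f ≈ 29.333 × 0.25 ≈ 7.333 μg/mL.
Trough 7.3 μg/mL vs MEC 8 μg/mL: subtherapeutic.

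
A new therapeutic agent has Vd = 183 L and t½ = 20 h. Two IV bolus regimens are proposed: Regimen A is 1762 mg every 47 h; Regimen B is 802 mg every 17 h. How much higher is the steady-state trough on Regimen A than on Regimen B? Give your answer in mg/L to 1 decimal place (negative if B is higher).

-3.1 mg/L

Regimen A: f = (1/2)^(47/20) ≈ 0.1961; Cmin,ss = (1762/183)·f/(1−f) ≈ 2.349 mg/L.
Regimen B: f = (1/2)^(17/20) ≈ 0.5548; Cmin,ss = (802/183)·f/(1−f) ≈ 5.461 mg/L.
Difference ≈ 2.349 − 5.461 ≈ -3.112 mg/L.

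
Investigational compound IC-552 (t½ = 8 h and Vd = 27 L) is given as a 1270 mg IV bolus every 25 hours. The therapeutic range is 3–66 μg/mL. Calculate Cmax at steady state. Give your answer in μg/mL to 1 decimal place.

Over one 25-h interval, 25/8 ≈ 3.125 half-lives elapse, leaving f ≈ 0.1146 of each dose.
At steady state, accumulation factor R = 1/(1 − e^(−kτ)) ≈ 1.1294.
Single-dose peak C₀ = D/Vd = 1270/27 ≈ 47.037 μg/mL.
Steady-state peak Cmax,ss = C₀·R ≈ 47.037 × 1.1294 ≈ 53.124 μg/mL.
Peak 53.1 μg/mL vs MTC 66 μg/mL: below toxic threshold.

53.1 μg/mL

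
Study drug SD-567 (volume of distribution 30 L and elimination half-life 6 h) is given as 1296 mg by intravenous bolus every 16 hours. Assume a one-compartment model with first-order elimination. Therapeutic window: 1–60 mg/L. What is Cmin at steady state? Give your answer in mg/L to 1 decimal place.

k = ln2/t½ = ln2/6 ≈ 0.115525 h⁻¹; fraction remaining f = e^(−kτ) = e^(−0.115525×16) ≈ 0.1575.
Each bolus raises the concentration by D/Vd = 1296/30 ≈ 43.200 mg/L.
Steady-state trough Cmin,ss = C₀·f/(1−f) ≈ 43.200 × 0.1575/0.8425 ≈ 8.076 mg/L.
Trough 8.1 mg/L vs MEC 1 mg/L: adequate.

8.1 mg/L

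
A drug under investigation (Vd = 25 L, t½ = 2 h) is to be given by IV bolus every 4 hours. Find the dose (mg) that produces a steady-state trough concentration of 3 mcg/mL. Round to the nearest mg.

225 mg

τ/t½ = 4/2 ≈ 2, so f = (1/2)^(4/2) ≈ 0.250000.
Cmin,ss = (D/Vd)·f/(1−f), so D = Cmin,ss·Vd·(1−f)/f.
D = 3 × 25 × (1−f)/f ≈ 3 × 25 × 3.00000 ≈ 225.00 mg.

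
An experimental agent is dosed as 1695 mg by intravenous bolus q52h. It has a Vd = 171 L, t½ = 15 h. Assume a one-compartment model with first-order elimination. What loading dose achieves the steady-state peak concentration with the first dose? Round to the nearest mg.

1864 mg

f = (1/2)^(52/15) ≈ 0.090454; accumulation ratio R = 1/(1−f) ≈ 1.09945.
Loading dose to hit Cmax,ss on first dose: D_load = D_maint·R ≈ 1695 × 1.09945 ≈ 1863.57 mg.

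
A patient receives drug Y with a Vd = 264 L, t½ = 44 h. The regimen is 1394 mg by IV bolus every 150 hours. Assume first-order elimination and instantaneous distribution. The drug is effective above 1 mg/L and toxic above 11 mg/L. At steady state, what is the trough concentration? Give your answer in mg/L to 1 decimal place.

0.5 mg/L

Over one 150-h interval, 150/44 ≈ 3.4091 half-lives elapse, leaving f ≈ 0.0941 of each dose.
Accumulation ratio R = 1/(1 − f) ≈ 1/0.9059 ≈ 1.1039.
Single-dose peak C₀ = D/Vd = 1394/264 ≈ 5.280 mg/L.
Steady-state peak Cmax,ss = C₀·R ≈ 5.280 × 1.1039 ≈ 5.829 mg/L.
Steady-state trough Cmin,ss = Cmax,ss·f ≈ 5.829 × 0.0941 ≈ 0.549 mg/L.
Trough 0.5 mg/L vs MEC 1 mg/L: subtherapeutic.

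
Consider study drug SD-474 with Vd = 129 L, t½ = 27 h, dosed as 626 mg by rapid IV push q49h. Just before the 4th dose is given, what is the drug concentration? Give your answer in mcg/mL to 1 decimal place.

1.9 mcg/mL

f = (1/2)^(τ/t½) = (1/2)^(49/27) ≈ 0.2842.
C₀ = D/Vd = 626/129 ≈ 4.853 mcg/mL.
Before the 4th dose, 3 doses have been given. Superposition: Cmin = C₀·(f + f² + … + f^3).
≈ 4.853 × (0.2842 + 0.0808 + 0.0230) ≈ 4.853 × 0.3880 ≈ 1.883 mcg/mL.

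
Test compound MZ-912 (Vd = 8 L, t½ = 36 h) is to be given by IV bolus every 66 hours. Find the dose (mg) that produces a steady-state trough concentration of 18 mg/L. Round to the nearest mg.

369 mg

τ/t½ = 66/36 ≈ 1.8333, so f = (1/2)^(66/36) ≈ 0.280616.
Cmin,ss = (D/Vd)·f/(1−f), so D = Cmin,ss·Vd·(1−f)/f.
D = 18 × 8 × (1−f)/f ≈ 18 × 8 × 2.56359 ≈ 369.16 mg.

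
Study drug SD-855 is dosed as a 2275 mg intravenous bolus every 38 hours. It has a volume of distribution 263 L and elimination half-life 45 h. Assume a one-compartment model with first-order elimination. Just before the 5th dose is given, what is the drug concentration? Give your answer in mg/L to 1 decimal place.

9.8 mg/L

f = (1/2)^(τ/t½) = (1/2)^(38/45) ≈ 0.5569.
C₀ = D/Vd = 2275/263 ≈ 8.650 mg/L.
Before the 5th dose, 4 doses have been given. Superposition: Cmin = C₀·(f + f² + … + f^4).
≈ 8.650 × (0.5569 + 0.3101 + 0.1727 + 0.0962) ≈ 8.650 × 1.1359 ≈ 9.826 mg/L.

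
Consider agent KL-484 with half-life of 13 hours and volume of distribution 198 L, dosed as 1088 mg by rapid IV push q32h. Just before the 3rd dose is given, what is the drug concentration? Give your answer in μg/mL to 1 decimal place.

1.2 μg/mL

f = (1/2)^(τ/t½) = (1/2)^(32/13) ≈ 0.1816.
C₀ = D/Vd = 1088/198 ≈ 5.495 μg/mL.
Before the 3rd dose, 2 doses have been given. Superposition: Cmin = C₀·(f + f²).
≈ 5.495 × (0.1816 + 0.0330) ≈ 5.495 × 0.2146 ≈ 1.179 μg/mL.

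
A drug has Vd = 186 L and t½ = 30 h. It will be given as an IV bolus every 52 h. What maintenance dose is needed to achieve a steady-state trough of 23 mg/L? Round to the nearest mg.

τ/t½ = 52/30 ≈ 1.7333, so f = (1/2)^(52/30) ≈ 0.300756.
Cmin,ss = (D/Vd)·f/(1−f), so D = Cmin,ss·Vd·(1−f)/f.
D = 23 × 186 × (1−f)/f ≈ 23 × 186 × 2.32495 ≈ 9946.14 mg.

9946 mg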